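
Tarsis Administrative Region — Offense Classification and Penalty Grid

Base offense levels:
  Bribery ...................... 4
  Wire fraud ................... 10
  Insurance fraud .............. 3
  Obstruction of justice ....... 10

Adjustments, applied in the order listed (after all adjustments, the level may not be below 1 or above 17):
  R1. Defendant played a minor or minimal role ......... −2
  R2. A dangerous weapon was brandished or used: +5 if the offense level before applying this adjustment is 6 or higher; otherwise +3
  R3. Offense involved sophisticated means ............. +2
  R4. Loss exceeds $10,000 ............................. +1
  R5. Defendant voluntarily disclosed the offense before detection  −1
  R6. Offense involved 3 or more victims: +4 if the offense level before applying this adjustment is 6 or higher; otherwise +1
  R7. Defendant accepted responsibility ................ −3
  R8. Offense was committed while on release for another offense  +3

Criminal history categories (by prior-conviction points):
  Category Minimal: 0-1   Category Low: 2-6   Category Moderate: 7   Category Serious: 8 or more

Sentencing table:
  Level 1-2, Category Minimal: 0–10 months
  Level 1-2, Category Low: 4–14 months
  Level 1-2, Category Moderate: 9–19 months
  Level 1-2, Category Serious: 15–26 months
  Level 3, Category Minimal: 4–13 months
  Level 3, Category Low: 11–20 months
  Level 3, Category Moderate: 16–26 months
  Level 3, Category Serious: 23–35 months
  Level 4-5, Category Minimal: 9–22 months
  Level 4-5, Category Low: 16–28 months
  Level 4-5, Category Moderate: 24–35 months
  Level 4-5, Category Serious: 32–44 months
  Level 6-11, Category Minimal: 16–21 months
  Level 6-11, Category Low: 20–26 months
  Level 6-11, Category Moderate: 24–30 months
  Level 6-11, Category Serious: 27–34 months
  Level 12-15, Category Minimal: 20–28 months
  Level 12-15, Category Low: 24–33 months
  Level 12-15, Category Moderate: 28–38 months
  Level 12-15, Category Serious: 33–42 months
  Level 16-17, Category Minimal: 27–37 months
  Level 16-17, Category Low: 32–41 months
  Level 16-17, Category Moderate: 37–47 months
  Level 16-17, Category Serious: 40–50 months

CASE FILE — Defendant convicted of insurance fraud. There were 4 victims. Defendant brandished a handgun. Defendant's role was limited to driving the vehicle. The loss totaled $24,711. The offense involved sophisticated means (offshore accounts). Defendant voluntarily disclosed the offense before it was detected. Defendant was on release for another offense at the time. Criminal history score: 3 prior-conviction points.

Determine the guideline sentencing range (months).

Base offense level for insurance fraud: 3.
R1 applies: 3 − 2 = 1.
R2 applies (level before this adjustment is 1 < 6, so +3): 1 + 3 = 4.
R3 applies: 4 + 2 = 6.
R4 applies: 6 + 1 = 7.
R5 applies: 7 − 1 = 6.
R6 applies (level before this adjustment is 6 ≥ 6, so +4): 6 + 4 = 10.
R7 does not apply.
R8 applies: 10 + 3 = 13.
Final offense level: 13.
Criminal history: 3 prior points → Category Low (2-6).
Level 13 falls in the 12-15 band.
Grid: Level 12-15 × Category Low = 24-33 months.

24-33 months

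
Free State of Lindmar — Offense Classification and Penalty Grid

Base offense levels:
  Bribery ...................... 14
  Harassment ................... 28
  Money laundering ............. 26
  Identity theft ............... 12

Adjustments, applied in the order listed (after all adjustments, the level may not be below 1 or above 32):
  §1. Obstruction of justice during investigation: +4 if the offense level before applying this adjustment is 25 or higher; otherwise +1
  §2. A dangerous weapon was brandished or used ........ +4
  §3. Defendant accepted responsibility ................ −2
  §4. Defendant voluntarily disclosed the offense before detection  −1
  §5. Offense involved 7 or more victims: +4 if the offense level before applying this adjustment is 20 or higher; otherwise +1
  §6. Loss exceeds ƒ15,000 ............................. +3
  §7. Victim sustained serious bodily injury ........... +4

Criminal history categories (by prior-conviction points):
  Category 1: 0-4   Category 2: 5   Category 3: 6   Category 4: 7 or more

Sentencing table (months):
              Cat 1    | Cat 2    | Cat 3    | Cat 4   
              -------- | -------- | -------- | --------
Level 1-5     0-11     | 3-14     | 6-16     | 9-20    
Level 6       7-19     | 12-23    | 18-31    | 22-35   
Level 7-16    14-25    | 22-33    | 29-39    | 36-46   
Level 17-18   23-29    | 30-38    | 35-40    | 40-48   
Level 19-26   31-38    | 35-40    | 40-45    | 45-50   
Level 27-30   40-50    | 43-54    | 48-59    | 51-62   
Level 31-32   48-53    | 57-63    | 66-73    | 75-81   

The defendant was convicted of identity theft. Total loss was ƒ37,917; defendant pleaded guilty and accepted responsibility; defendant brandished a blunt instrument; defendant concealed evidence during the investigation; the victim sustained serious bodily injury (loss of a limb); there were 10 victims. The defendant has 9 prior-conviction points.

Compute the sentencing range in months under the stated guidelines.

45-50 months

Base offense level for identity theft: 12.
§1 applies (level before this adjustment is 12 < 25, so +1): 12 + 1 = 13.
§2 applies: 13 + 4 = 17.
§3 applies: 17 − 2 = 15.
§4 does not apply.
§5 applies (level before this adjustment is 15 < 20, so +1): 15 + 1 = 16.
§6 applies: 16 + 3 = 19.
§7 applies: 19 + 4 = 23.
Final offense level: 23.
Criminal history: 9 prior points → Category 4 (7+).
Level 23 falls in the 19-26 band.
Grid: Level 19-26 × Category 4 = 45-50 months.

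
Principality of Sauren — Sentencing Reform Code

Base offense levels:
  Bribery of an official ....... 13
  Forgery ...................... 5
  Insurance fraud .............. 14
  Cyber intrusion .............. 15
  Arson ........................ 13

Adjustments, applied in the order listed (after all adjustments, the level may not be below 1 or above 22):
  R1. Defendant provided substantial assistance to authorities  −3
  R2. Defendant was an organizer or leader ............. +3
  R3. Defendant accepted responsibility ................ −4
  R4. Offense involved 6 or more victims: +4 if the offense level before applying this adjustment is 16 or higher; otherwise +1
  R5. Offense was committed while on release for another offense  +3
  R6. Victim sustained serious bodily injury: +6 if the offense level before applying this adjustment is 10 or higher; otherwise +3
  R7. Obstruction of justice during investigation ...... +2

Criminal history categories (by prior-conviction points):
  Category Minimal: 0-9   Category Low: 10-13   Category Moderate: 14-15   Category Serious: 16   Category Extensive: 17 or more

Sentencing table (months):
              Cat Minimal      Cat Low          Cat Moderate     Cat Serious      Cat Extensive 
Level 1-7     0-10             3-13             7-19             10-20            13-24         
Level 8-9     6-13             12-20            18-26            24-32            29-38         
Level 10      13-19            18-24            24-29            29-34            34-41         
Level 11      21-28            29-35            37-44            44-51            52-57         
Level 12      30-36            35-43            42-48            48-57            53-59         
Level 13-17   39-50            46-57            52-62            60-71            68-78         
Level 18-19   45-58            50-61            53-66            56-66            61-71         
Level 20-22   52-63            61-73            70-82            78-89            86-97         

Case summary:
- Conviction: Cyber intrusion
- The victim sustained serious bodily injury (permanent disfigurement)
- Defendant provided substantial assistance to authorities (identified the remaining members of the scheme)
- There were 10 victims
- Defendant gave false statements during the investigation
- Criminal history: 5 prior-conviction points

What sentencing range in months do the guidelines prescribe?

Base offense level for cyber intrusion: 15.
R1 applies: 15 − 3 = 12.
R4 applies (level before this adjustment is 12 < 16, so +1): 12 + 1 = 13.
R6 applies (level before this adjustment is 13 ≥ 10, so +6): 13 + 6 = 19.
R7 applies: 19 + 2 = 21.
Final offense level: 21.
Criminal history: 5 prior points → Category Minimal (0-9).
Level 21 falls in the 20-22 band.
Grid: Level 20-22 × Category Minimal = 52-63 months.

52-63 months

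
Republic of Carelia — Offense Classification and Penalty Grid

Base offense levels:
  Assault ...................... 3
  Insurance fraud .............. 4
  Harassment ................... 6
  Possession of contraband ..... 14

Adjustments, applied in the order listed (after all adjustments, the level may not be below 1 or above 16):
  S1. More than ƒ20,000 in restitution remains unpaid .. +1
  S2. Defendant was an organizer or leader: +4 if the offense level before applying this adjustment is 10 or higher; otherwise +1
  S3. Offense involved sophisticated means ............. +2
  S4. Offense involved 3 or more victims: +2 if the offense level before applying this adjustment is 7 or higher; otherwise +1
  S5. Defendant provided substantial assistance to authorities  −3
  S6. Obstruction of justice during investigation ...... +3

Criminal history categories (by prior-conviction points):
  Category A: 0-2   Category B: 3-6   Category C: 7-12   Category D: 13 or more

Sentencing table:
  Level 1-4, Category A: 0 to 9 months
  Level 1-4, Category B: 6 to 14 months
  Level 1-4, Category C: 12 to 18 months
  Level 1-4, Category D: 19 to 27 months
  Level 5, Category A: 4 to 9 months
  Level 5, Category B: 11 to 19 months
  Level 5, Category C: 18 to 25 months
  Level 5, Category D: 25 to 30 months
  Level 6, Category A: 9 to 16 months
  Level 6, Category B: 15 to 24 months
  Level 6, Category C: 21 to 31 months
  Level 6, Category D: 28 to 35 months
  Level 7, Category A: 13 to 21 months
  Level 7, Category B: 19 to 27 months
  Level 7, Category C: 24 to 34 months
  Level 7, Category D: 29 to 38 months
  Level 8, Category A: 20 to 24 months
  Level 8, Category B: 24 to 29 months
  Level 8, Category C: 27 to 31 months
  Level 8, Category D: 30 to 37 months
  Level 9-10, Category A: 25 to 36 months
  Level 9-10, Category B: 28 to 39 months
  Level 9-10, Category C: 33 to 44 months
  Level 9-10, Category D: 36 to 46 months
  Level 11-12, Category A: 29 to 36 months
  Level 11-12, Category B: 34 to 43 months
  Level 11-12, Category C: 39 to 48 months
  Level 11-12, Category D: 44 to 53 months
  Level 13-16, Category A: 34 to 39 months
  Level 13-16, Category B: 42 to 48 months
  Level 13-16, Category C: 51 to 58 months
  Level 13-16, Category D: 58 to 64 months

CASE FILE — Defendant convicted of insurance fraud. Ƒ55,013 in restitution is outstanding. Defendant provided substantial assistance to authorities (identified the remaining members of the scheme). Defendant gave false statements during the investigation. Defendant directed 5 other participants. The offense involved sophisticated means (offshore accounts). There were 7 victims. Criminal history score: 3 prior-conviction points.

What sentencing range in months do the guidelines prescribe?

Base offense level for insurance fraud: 4.
S1 applies: 4 + 1 = 5.
S2 applies (level before this adjustment is 5 < 10, so +1): 5 + 1 = 6.
S3 applies: 6 + 2 = 8.
S4 applies (level before this adjustment is 8 ≥ 7, so +2): 8 + 2 = 10.
S5 applies: 10 − 3 = 7.
S6 applies: 7 + 3 = 10.
Final offense level: 10.
Criminal history: 3 prior points → Category B (3-6).
Level 10 falls in the 9-10 band.
Grid: Level 9-10 × Category B = 28-39 months.

28-39 months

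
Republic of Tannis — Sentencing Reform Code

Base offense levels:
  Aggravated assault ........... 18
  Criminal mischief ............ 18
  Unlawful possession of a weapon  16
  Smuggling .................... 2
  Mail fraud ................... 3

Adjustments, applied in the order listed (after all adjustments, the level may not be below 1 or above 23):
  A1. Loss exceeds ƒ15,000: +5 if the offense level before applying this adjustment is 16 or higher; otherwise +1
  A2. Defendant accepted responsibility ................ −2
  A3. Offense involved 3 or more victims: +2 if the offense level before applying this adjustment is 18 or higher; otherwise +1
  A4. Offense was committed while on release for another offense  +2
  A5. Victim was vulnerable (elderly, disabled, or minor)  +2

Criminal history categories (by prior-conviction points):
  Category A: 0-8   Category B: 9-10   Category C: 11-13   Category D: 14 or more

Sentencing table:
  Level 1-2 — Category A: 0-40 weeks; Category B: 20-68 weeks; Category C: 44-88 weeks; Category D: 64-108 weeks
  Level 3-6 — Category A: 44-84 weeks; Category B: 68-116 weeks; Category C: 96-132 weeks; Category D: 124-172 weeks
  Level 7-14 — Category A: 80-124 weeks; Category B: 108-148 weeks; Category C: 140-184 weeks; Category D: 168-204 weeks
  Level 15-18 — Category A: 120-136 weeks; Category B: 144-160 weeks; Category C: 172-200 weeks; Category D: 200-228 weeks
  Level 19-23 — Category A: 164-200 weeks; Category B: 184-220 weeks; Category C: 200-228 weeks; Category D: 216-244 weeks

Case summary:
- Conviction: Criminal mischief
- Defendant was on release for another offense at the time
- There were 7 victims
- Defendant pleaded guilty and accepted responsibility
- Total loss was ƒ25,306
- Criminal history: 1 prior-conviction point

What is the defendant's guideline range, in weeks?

164-200 weeks

Base offense level for criminal mischief: 18.
A1 applies (level before this adjustment is 18 ≥ 16, so +5): 18 + 5 = 23.
A2 applies: 23 − 2 = 21.
A3 applies (level before this adjustment is 21 ≥ 18, so +2): 21 + 2 = 23.
A4 applies: 23 + 2 = 25.
A5 does not apply.
Level 25 exceeds the maximum of 23; capped at 23.
Final offense level: 23.
Criminal history: 1 prior point → Category A (0-8).
Level 23 falls in the 19-23 band.
Grid: Level 19-23 × Category A = 164-200 weeks.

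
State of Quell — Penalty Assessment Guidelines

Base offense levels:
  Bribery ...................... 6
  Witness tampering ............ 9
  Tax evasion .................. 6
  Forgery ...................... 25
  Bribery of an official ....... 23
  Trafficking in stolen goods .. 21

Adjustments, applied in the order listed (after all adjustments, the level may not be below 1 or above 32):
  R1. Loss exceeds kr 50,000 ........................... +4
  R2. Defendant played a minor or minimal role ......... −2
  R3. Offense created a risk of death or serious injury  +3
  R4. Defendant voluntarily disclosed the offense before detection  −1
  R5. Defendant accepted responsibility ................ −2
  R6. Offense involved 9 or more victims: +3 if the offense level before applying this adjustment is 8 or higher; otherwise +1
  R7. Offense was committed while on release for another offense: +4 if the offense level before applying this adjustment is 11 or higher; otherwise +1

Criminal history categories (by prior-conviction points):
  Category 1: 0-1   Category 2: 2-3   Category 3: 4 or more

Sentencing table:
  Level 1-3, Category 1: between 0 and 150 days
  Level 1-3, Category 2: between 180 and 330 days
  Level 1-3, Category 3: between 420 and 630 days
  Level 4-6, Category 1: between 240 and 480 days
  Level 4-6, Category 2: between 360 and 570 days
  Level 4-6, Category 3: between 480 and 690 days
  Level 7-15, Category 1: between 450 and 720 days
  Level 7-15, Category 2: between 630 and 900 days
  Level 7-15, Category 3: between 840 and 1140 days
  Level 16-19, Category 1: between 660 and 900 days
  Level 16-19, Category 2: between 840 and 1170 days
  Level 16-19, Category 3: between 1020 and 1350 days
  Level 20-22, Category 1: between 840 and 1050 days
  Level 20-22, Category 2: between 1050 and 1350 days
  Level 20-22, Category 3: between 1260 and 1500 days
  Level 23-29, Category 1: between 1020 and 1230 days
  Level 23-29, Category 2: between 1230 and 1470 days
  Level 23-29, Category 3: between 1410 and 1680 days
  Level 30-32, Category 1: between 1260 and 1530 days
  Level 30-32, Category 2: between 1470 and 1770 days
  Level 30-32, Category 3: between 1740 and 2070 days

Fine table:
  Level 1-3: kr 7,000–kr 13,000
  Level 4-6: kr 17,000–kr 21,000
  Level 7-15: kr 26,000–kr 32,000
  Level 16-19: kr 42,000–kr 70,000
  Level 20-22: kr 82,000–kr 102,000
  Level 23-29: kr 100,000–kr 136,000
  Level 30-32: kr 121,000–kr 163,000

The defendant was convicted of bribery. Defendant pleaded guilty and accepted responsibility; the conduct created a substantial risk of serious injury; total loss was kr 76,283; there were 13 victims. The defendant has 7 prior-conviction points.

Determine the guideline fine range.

kr 26,000–kr 32,000

Base offense level for bribery: 6.
R1 applies: 6 + 4 = 10.
R2 does not apply.
R3 applies: 10 + 3 = 13.
R4 does not apply.
R5 applies: 13 − 2 = 11.
R6 applies (level before this adjustment is 11 ≥ 8, so +3): 11 + 3 = 14.
Final offense level: 14.
Level 14 falls in the 7-15 band.
Fine table: Level 7-15 → kr 26,000–kr 32,000.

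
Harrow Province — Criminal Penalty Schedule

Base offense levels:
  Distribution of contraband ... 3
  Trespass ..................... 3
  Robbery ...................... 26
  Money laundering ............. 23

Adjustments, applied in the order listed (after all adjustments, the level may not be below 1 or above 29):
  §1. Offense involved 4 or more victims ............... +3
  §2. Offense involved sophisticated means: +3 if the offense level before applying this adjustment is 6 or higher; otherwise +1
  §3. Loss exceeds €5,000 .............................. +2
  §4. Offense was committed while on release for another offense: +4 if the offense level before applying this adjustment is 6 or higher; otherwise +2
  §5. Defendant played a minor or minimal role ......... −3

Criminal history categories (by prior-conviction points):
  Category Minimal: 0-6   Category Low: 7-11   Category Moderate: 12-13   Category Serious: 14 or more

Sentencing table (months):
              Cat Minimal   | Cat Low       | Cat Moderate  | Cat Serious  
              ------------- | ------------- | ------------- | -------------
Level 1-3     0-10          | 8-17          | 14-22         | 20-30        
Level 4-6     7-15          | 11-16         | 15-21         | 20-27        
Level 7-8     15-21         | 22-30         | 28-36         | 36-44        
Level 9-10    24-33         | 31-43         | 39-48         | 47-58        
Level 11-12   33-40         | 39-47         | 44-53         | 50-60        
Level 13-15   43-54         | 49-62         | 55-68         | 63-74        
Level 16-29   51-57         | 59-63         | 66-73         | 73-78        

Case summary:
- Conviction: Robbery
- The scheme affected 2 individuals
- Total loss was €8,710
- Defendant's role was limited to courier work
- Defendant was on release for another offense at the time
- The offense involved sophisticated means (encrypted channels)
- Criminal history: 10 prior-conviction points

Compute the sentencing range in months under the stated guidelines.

Base offense level for robbery: 26.
§2 applies (level before this adjustment is 26 ≥ 6, so +3): 26 + 3 = 29.
§3 applies: 29 + 2 = 31.
§4 applies (level before this adjustment is 31 ≥ 6, so +4): 31 + 4 = 35.
§5 applies: 35 − 3 = 32.
Level 32 exceeds the maximum of 29; capped at 29.
Final offense level: 29.
Criminal history: 10 prior points → Category Low (7-11).
Level 29 falls in the 16-29 band.
Grid: Level 16-29 × Category Low = 59-63 months.

59-63 months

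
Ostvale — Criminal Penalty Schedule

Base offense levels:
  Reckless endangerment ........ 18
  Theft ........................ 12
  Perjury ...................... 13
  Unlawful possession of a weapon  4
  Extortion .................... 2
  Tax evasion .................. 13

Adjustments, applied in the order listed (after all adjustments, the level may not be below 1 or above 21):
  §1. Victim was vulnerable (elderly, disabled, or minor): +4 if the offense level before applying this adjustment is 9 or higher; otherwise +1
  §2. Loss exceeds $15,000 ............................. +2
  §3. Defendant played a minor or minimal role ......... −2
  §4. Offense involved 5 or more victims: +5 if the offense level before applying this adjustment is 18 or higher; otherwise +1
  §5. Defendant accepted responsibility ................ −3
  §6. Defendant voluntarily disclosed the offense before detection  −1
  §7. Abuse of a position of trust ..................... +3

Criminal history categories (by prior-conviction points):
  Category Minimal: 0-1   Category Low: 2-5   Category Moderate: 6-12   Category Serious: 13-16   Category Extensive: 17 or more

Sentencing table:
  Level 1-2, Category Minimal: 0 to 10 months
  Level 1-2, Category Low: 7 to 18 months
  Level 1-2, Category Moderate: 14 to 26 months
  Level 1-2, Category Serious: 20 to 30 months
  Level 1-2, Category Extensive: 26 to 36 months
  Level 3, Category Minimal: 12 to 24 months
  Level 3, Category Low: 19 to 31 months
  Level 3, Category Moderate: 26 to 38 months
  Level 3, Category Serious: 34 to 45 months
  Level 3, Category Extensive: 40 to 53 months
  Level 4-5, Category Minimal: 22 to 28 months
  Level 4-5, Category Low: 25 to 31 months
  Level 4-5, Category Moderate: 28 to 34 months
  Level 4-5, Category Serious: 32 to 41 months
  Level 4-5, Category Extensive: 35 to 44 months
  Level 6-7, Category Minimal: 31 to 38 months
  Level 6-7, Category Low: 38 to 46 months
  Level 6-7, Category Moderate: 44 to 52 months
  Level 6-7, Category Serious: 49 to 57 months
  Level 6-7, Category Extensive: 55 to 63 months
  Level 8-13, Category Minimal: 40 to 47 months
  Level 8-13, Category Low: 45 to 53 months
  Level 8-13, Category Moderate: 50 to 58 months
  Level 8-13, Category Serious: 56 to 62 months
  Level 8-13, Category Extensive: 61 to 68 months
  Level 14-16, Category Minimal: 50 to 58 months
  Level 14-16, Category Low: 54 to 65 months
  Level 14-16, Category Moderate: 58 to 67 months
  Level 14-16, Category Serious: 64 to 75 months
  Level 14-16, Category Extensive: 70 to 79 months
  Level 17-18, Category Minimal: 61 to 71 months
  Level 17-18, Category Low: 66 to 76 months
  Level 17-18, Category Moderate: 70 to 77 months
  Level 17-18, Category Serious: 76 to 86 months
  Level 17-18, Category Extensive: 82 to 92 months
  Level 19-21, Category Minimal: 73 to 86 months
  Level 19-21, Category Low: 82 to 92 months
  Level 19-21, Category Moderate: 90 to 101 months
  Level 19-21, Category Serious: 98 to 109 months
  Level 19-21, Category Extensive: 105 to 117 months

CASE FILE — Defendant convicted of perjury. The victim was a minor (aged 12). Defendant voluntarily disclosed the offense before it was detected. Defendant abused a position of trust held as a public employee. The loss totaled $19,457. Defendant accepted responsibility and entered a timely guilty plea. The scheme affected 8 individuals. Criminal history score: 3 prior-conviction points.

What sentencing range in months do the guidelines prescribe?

Base offense level for perjury: 13.
§1 applies (level before this adjustment is 13 ≥ 9, so +4): 13 + 4 = 17.
§2 applies: 17 + 2 = 19.
§4 applies (level before this adjustment is 19 ≥ 18, so +5): 19 + 5 = 24.
§5 applies: 24 − 3 = 21.
§6 applies: 21 − 1 = 20.
§7 applies: 20 + 3 = 23.
Level 23 exceeds the maximum of 21; capped at 21.
Final offense level: 21.
Criminal history: 3 prior points → Category Low (2-5).
Level 21 falls in the 19-21 band.
Grid: Level 19-21 × Category Low = 82-92 months.

82-92 months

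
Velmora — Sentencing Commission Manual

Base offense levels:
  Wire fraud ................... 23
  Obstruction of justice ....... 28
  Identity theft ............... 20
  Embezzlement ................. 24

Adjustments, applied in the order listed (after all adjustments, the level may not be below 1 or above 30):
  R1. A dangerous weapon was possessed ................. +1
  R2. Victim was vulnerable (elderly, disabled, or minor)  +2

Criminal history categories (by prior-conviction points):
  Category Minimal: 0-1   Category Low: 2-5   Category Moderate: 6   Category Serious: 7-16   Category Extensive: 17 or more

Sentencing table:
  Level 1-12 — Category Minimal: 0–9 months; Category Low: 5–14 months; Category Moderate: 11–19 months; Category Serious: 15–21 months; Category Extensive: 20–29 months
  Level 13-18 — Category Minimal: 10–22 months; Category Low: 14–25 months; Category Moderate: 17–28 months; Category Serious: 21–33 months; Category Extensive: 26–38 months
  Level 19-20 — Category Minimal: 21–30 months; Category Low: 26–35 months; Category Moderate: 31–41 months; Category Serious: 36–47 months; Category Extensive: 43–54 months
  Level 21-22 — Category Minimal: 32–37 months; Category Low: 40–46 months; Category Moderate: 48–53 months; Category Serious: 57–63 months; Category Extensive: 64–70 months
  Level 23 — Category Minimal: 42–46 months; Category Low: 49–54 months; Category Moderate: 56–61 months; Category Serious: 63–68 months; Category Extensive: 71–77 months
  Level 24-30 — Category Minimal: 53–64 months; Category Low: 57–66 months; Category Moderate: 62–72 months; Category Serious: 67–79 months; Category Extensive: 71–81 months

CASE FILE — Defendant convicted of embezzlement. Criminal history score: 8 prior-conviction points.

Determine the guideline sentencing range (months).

67-79 months

Base offense level for embezzlement: 24.
Final offense level: 24.
Criminal history: 8 prior points → Category Serious (7-16).
Level 24 falls in the 24-30 band.
Grid: Level 24-30 × Category Serious = 67-79 months.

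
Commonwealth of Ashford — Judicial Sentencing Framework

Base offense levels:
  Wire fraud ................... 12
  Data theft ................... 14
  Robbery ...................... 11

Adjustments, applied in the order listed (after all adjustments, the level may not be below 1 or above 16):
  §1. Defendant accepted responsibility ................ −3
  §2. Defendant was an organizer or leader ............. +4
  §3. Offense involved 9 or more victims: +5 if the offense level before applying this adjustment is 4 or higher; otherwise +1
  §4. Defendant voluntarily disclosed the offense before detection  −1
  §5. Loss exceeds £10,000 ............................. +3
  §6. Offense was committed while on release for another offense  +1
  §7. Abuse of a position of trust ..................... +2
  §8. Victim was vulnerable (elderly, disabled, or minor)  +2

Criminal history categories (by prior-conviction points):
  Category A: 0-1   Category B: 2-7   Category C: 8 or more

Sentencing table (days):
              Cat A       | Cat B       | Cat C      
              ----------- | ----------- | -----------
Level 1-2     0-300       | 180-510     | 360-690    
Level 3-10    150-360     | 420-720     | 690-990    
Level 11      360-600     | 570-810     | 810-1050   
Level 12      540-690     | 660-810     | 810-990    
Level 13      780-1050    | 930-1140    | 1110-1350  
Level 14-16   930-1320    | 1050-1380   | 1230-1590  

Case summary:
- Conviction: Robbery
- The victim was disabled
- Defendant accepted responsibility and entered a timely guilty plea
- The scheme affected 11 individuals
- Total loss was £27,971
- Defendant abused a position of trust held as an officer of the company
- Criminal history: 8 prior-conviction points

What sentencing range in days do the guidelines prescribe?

Base offense level for robbery: 11.
§1 applies: 11 − 3 = 8.
§3 applies (level before this adjustment is 8 ≥ 4, so +5): 8 + 5 = 13.
§5 applies: 13 + 3 = 16.
§7 applies: 16 + 2 = 18.
§8 applies: 18 + 2 = 20.
Level 20 exceeds the maximum of 16; capped at 16.
Final offense level: 16.
Criminal history: 8 prior points → Category C (8+).
Level 16 falls in the 14-16 band.
Grid: Level 14-16 × Category C = 1230-1590 days.

1230-1590 days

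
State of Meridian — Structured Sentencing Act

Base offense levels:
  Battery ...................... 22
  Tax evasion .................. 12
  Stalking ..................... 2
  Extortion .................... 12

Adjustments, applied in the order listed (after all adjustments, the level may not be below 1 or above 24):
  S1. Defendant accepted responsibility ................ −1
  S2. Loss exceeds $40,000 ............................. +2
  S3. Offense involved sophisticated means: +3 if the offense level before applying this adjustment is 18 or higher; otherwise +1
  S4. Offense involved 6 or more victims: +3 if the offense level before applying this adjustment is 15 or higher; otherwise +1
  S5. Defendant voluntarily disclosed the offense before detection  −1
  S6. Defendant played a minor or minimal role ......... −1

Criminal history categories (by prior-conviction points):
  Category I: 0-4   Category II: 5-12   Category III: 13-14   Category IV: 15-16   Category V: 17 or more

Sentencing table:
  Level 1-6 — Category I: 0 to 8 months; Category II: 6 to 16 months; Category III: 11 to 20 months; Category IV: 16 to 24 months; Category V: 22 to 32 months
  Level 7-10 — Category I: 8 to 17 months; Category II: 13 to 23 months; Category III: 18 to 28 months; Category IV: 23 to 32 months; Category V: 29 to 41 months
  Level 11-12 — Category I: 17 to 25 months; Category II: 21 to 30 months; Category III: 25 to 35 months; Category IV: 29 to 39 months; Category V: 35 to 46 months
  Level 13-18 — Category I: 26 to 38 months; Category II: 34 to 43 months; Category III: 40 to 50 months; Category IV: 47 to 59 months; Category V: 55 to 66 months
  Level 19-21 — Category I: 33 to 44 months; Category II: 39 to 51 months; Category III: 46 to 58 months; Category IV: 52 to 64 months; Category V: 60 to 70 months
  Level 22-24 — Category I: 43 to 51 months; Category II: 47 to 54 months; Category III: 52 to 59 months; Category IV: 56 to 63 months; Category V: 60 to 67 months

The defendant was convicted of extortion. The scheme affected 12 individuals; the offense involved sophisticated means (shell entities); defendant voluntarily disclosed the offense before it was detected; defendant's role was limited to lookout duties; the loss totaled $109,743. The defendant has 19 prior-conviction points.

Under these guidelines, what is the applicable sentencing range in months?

55-66 months

Base offense level for extortion: 12.
S1 does not apply.
S2 applies: 12 + 2 = 14.
S3 applies (level before this adjustment is 14 < 18, so +1): 14 + 1 = 15.
S4 applies (level before this adjustment is 15 ≥ 15, so +3): 15 + 3 = 18.
S5 applies: 18 − 1 = 17.
S6 applies: 17 − 1 = 16.
Final offense level: 16.
Criminal history: 19 prior points → Category V (17+).
Level 16 falls in the 13-18 band.
Grid: Level 13-18 × Category V = 55-66 months.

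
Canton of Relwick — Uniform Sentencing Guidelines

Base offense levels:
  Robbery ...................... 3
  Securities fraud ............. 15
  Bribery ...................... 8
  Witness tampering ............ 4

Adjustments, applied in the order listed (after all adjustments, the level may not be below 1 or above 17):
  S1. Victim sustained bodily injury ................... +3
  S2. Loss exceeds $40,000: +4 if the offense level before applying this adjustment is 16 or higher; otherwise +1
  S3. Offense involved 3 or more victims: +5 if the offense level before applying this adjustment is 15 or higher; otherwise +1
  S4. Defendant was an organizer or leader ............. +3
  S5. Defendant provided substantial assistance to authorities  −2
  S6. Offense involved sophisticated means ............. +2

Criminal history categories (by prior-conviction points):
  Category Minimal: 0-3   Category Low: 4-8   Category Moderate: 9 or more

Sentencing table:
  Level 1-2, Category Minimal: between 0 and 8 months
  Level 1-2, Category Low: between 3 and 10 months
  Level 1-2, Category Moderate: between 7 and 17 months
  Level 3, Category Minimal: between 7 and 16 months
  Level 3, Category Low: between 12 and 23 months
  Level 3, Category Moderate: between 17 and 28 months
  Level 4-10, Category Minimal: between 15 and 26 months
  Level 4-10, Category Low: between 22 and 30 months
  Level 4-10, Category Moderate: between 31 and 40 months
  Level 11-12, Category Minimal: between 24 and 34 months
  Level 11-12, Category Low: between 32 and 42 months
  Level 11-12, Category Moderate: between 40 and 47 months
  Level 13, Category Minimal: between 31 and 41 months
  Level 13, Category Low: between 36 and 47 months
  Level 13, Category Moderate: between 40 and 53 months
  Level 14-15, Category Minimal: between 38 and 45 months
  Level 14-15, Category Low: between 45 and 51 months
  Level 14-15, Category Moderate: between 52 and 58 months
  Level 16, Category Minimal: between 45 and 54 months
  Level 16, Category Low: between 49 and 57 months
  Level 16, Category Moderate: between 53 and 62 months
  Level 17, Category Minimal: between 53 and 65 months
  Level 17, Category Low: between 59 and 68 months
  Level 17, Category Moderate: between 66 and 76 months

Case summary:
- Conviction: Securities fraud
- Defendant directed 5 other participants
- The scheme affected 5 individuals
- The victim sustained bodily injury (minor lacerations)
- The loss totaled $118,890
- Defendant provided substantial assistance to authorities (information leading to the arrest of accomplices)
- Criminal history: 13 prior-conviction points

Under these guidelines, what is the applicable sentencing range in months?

66-76 months

Base offense level for securities fraud: 15.
S1 applies: 15 + 3 = 18.
S2 applies (level before this adjustment is 18 ≥ 16, so +4): 18 + 4 = 22.
S3 applies (level before this adjustment is 22 ≥ 15, so +5): 22 + 5 = 27.
S4 applies: 27 + 3 = 30.
S5 applies: 30 − 2 = 28.
S6 does not apply.
Level 28 exceeds the maximum of 17; capped at 17.
Final offense level: 17.
Criminal history: 13 prior points → Category Moderate (9+).
Level 17 falls in the 17 band.
Grid: Level 17 × Category Moderate = 66-76 months.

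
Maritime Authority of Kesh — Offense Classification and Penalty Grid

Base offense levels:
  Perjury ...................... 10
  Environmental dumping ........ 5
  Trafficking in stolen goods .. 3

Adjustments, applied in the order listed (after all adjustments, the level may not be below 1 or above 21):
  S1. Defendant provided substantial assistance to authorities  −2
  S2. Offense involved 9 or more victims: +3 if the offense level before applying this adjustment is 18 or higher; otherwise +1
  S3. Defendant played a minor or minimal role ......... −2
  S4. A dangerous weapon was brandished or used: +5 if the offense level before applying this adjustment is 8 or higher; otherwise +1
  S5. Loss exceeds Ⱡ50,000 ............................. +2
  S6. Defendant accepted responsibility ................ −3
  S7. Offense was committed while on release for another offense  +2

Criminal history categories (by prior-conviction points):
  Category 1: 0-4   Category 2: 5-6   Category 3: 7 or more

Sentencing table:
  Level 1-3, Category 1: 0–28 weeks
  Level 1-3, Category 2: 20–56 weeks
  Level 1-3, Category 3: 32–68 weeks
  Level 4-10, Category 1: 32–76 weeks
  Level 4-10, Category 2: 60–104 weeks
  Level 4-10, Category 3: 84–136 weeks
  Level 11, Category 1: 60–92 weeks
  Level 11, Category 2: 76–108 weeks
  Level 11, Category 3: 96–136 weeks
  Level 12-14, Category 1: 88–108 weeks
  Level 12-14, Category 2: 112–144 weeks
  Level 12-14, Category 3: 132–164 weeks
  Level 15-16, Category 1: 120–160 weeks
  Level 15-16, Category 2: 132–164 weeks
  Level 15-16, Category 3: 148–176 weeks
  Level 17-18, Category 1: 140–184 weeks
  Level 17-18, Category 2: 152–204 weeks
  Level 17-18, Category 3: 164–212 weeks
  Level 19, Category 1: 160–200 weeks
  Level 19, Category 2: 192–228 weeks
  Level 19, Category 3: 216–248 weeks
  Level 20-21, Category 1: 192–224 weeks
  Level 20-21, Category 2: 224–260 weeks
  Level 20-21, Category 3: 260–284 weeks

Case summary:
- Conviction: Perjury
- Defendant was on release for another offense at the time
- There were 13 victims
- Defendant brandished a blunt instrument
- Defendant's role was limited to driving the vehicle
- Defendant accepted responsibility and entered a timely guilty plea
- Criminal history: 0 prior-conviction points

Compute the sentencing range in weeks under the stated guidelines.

88-108 weeks

Base offense level for perjury: 10.
S2 applies (level before this adjustment is 10 < 18, so +1): 10 + 1 = 11.
S3 applies: 11 − 2 = 9.
S4 applies (level before this adjustment is 9 ≥ 8, so +5): 9 + 5 = 14.
S6 applies: 14 − 3 = 11.
S7 applies: 11 + 2 = 13.
Final offense level: 13.
Criminal history: 0 prior points → Category 1 (0-4).
Level 13 falls in the 12-14 band.
Grid: Level 12-14 × Category 1 = 88-108 weeks.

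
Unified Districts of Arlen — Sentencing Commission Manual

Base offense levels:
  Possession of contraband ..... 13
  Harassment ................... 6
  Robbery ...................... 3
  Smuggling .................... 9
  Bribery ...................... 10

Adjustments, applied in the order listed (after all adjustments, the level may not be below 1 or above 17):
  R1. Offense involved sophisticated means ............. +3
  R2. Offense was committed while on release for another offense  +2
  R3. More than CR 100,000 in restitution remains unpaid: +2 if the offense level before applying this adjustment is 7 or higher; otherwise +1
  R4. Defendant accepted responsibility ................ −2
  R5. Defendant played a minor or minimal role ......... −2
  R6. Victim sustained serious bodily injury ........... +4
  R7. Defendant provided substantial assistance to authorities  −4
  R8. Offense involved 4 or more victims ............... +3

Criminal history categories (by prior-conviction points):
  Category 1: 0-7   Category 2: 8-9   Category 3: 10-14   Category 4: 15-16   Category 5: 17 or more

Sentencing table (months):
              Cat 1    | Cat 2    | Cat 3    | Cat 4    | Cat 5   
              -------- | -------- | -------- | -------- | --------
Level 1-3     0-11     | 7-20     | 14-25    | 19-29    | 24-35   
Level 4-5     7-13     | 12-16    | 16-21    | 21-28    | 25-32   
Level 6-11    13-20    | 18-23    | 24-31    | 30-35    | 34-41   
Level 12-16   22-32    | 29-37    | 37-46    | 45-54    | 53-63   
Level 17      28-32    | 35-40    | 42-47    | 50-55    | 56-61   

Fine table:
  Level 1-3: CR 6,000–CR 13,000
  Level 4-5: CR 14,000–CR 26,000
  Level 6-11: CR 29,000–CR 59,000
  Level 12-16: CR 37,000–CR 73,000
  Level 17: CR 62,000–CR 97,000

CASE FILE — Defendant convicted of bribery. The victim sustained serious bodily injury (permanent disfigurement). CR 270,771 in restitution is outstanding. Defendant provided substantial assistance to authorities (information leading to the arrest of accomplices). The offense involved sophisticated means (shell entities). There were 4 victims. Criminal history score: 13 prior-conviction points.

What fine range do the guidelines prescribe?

Base offense level for bribery: 10.
R1 applies: 10 + 3 = 13.
R2 does not apply.
R3 applies (level before this adjustment is 13 ≥ 7, so +2): 13 + 2 = 15.
R4 does not apply.
R6 applies: 15 + 4 = 19.
R7 applies: 19 − 4 = 15.
R8 applies: 15 + 3 = 18.
Level 18 exceeds the maximum of 17; capped at 17.
Final offense level: 17.
Level 17 falls in the 17 band.
Fine table: Level 17 → CR 62,000–CR 97,000.

CR 62,000–CR 97,000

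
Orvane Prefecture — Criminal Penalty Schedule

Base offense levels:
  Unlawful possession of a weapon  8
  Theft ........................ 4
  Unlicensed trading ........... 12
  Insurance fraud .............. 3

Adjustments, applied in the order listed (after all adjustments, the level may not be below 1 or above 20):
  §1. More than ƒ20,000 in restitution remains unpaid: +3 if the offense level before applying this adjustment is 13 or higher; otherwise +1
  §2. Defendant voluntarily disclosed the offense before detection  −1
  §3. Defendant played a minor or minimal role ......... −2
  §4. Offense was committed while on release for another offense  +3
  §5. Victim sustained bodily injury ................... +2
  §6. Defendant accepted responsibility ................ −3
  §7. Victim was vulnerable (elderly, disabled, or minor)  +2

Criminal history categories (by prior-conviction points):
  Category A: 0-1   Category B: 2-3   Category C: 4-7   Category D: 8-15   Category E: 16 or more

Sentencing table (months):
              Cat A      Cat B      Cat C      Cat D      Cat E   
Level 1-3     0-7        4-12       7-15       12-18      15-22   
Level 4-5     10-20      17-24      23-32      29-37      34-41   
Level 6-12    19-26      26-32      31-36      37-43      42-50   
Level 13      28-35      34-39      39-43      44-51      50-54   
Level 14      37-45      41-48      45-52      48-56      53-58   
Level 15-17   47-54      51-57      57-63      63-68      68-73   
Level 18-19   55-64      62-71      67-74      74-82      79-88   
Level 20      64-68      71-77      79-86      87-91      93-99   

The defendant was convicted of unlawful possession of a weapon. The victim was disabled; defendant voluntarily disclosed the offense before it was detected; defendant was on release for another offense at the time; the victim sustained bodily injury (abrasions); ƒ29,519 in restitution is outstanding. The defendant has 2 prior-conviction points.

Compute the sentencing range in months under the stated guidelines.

51-57 months

Base offense level for unlawful possession of a weapon: 8.
§1 applies (level before this adjustment is 8 < 13, so +1): 8 + 1 = 9.
§2 applies: 9 − 1 = 8.
§4 applies: 8 + 3 = 11.
§5 applies: 11 + 2 = 13.
§6 does not apply.
§7 applies: 13 + 2 = 15.
Final offense level: 15.
Criminal history: 2 prior points → Category B (2-3).
Level 15 falls in the 15-17 band.
Grid: Level 15-17 × Category B = 51-57 months.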